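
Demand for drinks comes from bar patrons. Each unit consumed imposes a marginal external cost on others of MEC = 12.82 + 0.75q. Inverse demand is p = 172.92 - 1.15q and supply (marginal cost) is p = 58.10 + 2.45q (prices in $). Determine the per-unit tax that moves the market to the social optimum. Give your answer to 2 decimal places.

Social marginal benefit = demand − MEC = 160.10 - 1.90q.
Set SMB = MC: 160.10 - 1.90q = 58.10 + 2.45q → q* = 23.4483.
The Pigouvian tax equals MEC at q*: 12.82 + 0.75×23.4483 = 30.4062.

tax = $30.41 per unit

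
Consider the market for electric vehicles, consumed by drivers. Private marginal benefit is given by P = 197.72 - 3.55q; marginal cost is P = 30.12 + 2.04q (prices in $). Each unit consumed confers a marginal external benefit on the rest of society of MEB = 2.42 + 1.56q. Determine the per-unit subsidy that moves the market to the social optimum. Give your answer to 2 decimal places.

Social marginal benefit = demand + MEB = 200.14 - 1.99q.
Set SMB = MC: 200.14 - 1.99q = 30.12 + 2.04q → q* = 42.1886.
The Pigouvian subsidy equals MEB at q*: 2.42 + 1.56×42.1886 = 68.2342.

subsidy = $68.23 per unit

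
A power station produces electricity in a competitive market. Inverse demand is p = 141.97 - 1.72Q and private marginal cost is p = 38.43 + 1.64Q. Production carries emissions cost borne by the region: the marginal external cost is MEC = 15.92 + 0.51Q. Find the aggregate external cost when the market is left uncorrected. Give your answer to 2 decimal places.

Market equilibrium (private): 38.43 + 1.64Q = 141.97 - 1.72Q → Q_m = 30.8155.
Total external cost = ∫₀^{Q_m} (15.92 + 0.51Q) dQ = 15.92×30.8155 + ½×0.51×30.8155² = 732.7295.

732.73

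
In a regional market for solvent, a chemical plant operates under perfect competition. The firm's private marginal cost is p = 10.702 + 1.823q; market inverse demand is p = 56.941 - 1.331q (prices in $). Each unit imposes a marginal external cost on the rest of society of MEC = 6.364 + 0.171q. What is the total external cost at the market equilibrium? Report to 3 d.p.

Market equilibrium (private): 10.702 + 1.823q = 56.941 - 1.331q → q_m = 14.6604.
Total external cost = ∫₀^{q_m} (6.364 + 0.171q) dq = 6.364×14.6604 + ½×0.171×14.6604² = 111.6751.

$111.675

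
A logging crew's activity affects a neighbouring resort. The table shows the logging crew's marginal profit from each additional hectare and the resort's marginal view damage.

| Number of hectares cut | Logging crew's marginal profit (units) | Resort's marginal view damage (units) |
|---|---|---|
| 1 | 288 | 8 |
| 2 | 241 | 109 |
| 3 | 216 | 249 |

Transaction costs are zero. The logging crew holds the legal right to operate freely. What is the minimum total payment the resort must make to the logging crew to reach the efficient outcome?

Left alone the logging crew would choose level 3 (marginal profit stays positive).
Efficient level: k* = 2 (marginal profit ≥ marginal view damage through 2).
The resort must at least cover the logging crew's forgone profit from cutting 3→2: 216 = 216.

216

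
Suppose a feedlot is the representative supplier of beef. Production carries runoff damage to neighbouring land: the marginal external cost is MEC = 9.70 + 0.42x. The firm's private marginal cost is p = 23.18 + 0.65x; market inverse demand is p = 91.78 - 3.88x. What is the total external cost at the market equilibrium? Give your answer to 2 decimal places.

Market equilibrium (private): 23.18 + 0.65x = 91.78 - 3.88x → x_m = 15.1435.
Total external cost = ∫₀^{x_m} (9.70 + 0.42x) dx = 9.70×15.1435 + ½×0.42×15.1435² = 195.0503.

195.05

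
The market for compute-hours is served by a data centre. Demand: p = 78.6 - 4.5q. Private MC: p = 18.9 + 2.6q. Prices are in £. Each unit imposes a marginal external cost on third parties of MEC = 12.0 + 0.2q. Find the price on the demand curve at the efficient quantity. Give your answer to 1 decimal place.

Social marginal cost = private MC + MEC = 30.9 + 2.8q.
Set SMC = demand: 30.9 + 2.8q = 78.6 - 4.5q → q* = 6.5342.
Consumer price on the demand curve at q*: 78.6 − 4.5×6.5342 = 49.1961.

P = £49.2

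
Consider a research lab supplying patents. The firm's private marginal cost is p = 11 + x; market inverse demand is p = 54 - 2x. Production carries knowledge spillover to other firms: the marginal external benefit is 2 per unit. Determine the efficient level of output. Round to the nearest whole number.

Social marginal cost = private MC − MEB = 9 + x.
Set SMC = demand: 9 + x = 54 - 2x → x* = 15.0000.

x* = 15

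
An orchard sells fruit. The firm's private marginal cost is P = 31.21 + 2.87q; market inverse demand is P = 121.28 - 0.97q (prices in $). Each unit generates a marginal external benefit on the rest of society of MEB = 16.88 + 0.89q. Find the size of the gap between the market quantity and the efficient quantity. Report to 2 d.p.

Market equilibrium (private): 31.21 + 2.87q = 121.28 - 0.97q → q_m = 23.4557.
Social marginal cost = private MC − MEB = 14.33 + 1.98q.
Set SMC = demand: 14.33 + 1.98q = 121.28 - 0.97q → q* = 36.2542.
Gap = |23.4557 − 36.2542| = 12.7985.

12.80 units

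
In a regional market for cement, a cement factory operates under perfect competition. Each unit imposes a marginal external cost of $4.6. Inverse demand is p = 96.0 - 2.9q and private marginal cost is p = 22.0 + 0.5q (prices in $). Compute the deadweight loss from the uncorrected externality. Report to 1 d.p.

DWL = $3.1

Market equilibrium (private): 22.0 + 0.5q = 96.0 - 2.9q → q_m = 21.7647.
Social marginal cost = private MC + MEC = 26.6 + 0.5q.
Set SMC = demand: 26.6 + 0.5q = 96.0 - 2.9q → q* = 20.4118.
The welfare-loss triangle has base |q_m − q*| and height MEC(q_m) (the vertical gap between SMC and demand is zero at q* and MEC at q_m).
DWL = ½ × 1.3529 × 4.6000 = 3.1117.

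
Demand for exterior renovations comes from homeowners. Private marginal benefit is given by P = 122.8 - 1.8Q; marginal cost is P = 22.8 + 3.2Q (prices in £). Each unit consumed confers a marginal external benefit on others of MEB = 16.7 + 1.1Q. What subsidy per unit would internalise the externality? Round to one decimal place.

Social marginal benefit = demand + MEB = 139.5 - 0.7Q.
Set SMB = MC: 139.5 - 0.7Q = 22.8 + 3.2Q → Q* = 29.9231.
The Pigouvian subsidy equals MEB at Q*: 16.7 + 1.1×29.9231 = 49.6154.

subsidy = £49.6 per unit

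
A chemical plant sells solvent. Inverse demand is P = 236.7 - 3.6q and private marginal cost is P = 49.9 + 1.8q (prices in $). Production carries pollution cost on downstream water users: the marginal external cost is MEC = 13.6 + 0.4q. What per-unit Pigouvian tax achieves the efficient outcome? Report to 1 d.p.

tax = $25.5 per unit

Social marginal cost = private MC + MEC = 63.5 + 2.2q.
Set SMC = demand: 63.5 + 2.2q = 236.7 - 3.6q → q* = 29.8621.
The Pigouvian tax equals MEC at q*: 13.6 + 0.4×29.8621 = 25.5448.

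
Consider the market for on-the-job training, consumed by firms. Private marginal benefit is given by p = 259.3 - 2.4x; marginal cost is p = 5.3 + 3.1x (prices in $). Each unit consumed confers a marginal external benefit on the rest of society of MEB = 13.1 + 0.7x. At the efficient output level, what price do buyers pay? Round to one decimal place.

P = $125.8

Social marginal benefit = demand + MEB = 272.4 - 1.7x.
Set SMB = MC: 272.4 - 1.7x = 5.3 + 3.1x → x* = 55.6458.
Consumer price on the demand curve at x*: 259.3 − 2.4×55.6458 = 125.7501.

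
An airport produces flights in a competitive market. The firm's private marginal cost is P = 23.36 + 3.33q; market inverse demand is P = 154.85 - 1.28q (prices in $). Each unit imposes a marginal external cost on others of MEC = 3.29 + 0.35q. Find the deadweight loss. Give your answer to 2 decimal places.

DWL = $17.76

Market equilibrium (private): 23.36 + 3.33q = 154.85 - 1.28q → q_m = 28.5228.
Social marginal cost = private MC + MEC = 26.65 + 3.68q.
Set SMC = demand: 26.65 + 3.68q = 154.85 - 1.28q → q* = 25.8468.
Height of the DWL triangle at q_m is SMC(q_m) − demand(q_m) = MEC(q_m) = 13.2730.
DWL = ½ × 2.6760 × 13.2730 = 17.7593.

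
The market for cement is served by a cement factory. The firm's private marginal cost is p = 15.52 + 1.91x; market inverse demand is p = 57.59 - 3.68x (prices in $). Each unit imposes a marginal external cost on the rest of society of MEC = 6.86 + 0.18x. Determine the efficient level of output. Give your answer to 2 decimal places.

Social marginal cost = private MC + MEC = 22.38 + 2.09x.
Set SMC = demand: 22.38 + 2.09x = 57.59 - 3.68x → x* = 6.1023.

x* = 6.10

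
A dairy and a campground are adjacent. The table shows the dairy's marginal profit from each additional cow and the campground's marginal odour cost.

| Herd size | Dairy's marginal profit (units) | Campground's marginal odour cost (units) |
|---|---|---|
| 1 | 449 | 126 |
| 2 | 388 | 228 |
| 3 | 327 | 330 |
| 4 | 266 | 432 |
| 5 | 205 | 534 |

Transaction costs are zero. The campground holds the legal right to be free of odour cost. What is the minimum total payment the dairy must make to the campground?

Efficient level: marginal profit ≥ marginal odour cost through level 2, so k* = 2.
With the campground holding the right, the dairy must at least compensate total damage at k*: 126 + 228 = 354.

354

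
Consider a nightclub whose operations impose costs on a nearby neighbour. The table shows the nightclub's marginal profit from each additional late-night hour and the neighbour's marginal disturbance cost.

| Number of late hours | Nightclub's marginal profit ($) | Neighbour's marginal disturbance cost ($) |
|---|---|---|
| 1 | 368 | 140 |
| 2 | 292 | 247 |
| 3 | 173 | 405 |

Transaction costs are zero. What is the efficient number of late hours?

Bargaining reaches the level where marginal profit last exceeds marginal disturbance cost.
That holds through level 2 (292 ≥ 247) but not at 3 (173 < 405).

2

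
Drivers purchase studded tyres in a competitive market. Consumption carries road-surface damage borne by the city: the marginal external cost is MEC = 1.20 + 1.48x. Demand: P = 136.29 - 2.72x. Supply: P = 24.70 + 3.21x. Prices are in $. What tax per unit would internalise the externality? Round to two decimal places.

tax = $23.25 per unit

Social marginal benefit = demand − MEC = 135.09 - 4.20x.
Set SMB = MC: 135.09 - 4.20x = 24.70 + 3.21x → x* = 14.8974.
The Pigouvian tax equals MEC at x*: 1.20 + 1.48×14.8974 = 23.2482.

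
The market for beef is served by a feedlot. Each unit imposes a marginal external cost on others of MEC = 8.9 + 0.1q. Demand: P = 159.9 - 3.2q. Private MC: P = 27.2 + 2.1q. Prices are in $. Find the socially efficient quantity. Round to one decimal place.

q* = 22.9

Social marginal cost = private MC + MEC = 36.1 + 2.2q.
Set SMC = demand: 36.1 + 2.2q = 159.9 - 3.2q → q* = 22.9259.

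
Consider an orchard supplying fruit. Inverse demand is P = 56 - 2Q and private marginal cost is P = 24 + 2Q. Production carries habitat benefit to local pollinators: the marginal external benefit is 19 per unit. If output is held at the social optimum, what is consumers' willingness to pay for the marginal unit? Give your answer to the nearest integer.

Social marginal cost = private MC − MEB = 5 + 2Q.
Set SMC = demand: 5 + 2Q = 56 - 2Q → Q* = 12.7500.
Consumer price on the demand curve at Q*: 56 − 2×12.7500 = 30.5000.

P = 31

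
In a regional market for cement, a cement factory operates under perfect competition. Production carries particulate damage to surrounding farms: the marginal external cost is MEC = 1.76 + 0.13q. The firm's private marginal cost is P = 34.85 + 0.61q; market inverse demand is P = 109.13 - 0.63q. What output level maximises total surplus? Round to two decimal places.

q* = 52.93

Social marginal cost = private MC + MEC = 36.61 + 0.74q.
Set SMC = demand: 36.61 + 0.74q = 109.13 - 0.63q → q* = 52.9343.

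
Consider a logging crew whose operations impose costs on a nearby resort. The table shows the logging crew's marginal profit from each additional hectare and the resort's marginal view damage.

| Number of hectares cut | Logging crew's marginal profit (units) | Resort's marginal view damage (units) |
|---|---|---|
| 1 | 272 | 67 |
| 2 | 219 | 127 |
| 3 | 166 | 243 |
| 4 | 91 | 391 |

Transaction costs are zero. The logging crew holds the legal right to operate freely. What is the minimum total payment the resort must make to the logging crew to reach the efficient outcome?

Left alone the logging crew would choose level 4 (marginal profit stays positive).
Efficient level: k* = 2 (marginal profit ≥ marginal view damage through 2).
The resort must at least cover the logging crew's forgone profit from cutting 4→2: 166 + 91 = 257.

257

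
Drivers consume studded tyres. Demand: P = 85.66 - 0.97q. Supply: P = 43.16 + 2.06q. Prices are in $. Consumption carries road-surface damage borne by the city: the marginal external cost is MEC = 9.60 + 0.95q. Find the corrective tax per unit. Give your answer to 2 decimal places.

tax = $17.45 per unit

Social marginal benefit = demand − MEC = 76.06 - 1.92q.
Set SMB = MC: 76.06 - 1.92q = 43.16 + 2.06q → q* = 8.2663.
The Pigouvian tax equals MEC at q*: 9.60 + 0.95×8.2663 = 17.4530.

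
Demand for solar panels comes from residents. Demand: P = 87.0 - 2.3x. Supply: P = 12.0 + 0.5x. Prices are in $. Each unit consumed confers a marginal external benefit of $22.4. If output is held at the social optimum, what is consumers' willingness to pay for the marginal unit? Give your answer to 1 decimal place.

P = $7.0

Social marginal benefit = demand + MEB = 109.4 - 2.3x.
Set SMB = MC: 109.4 - 2.3x = 12.0 + 0.5x → x* = 34.7857.
Consumer price on the demand curve at x*: 87.0 − 2.3×34.7857 = 6.9929.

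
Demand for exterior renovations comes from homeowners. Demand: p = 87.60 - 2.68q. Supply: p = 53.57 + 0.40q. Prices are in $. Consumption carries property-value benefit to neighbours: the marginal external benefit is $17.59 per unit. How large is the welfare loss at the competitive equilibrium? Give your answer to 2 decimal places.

DWL = $50.23

Market equilibrium (private): 53.57 + 0.40q = 87.60 - 2.68q → q_m = 11.0487.
Social marginal benefit = demand + MEB = 105.19 - 2.68q.
Set SMB = MC: 105.19 - 2.68q = 53.57 + 0.40q → q* = 16.7597.
Height of the DWL triangle at q_m is SMB(q_m) − MC(q_m) = MEB(q_m) = 17.5900.
DWL = ½ × 5.7110 × 17.5900 = 50.2282.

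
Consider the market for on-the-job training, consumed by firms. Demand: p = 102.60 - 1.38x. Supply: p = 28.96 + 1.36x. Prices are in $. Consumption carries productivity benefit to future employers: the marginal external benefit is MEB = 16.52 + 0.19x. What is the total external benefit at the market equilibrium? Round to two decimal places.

Market equilibrium (private): 28.96 + 1.36x = 102.60 - 1.38x → x_m = 26.8759.
Total external benefit = ∫₀^{x_m} (16.52 + 0.19x) dx = 16.52×26.8759 + ½×0.19×26.8759² = 512.6097.

$512.61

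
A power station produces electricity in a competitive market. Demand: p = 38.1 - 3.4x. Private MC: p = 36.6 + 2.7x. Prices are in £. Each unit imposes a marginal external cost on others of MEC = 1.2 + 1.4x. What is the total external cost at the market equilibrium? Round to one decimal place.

£0.3

Market equilibrium (private): 36.6 + 2.7x = 38.1 - 3.4x → x_m = 0.2459.
Total external cost = ∫₀^{x_m} (1.2 + 1.4x) dx = 1.2×0.2459 + ½×1.4×0.2459² = 0.3374.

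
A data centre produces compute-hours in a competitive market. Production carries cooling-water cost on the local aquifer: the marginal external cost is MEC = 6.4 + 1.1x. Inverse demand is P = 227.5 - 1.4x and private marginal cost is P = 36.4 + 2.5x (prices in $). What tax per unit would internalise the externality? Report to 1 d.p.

tax = $47.0 per unit

Social marginal cost = private MC + MEC = 42.8 + 3.6x.
Set SMC = demand: 42.8 + 3.6x = 227.5 - 1.4x → x* = 36.9400.
The Pigouvian tax equals MEC at x*: 6.4 + 1.1×36.9400 = 47.0340.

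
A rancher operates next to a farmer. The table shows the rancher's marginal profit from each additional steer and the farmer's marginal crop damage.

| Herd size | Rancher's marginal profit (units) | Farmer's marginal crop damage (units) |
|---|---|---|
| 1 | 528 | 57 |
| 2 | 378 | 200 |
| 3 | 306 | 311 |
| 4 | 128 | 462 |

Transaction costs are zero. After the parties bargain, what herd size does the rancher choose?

Bargaining reaches the level where marginal profit last exceeds marginal crop damage.
That holds through level 2 (378 ≥ 200) but not at 3 (306 < 311).

2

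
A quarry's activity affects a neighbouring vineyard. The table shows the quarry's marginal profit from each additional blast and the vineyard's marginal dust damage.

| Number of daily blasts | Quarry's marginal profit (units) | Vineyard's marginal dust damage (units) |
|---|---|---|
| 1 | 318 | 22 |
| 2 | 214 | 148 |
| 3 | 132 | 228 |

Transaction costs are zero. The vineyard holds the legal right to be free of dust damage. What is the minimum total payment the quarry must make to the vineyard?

170

Efficient level: marginal profit ≥ marginal dust damage through level 2, so k* = 2.
With the vineyard holding the right, the quarry must at least compensate total damage at k*: 22 + 148 = 170.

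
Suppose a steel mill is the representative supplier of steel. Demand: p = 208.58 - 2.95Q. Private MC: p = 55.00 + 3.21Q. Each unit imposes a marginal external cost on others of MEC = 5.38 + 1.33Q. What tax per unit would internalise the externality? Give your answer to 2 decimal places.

Social marginal cost = private MC + MEC = 60.38 + 4.54Q.
Set SMC = demand: 60.38 + 4.54Q = 208.58 - 2.95Q → Q* = 19.7864.
The Pigouvian tax equals MEC at Q*: 5.38 + 1.33×19.7864 = 31.6959.

tax = 31.70 per unit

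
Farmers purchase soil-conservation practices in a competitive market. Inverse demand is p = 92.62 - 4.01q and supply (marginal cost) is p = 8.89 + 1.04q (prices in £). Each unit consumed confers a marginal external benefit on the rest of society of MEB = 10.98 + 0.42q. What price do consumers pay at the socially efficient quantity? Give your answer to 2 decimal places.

Social marginal benefit = demand + MEB = 103.60 - 3.59q.
Set SMB = MC: 103.60 - 3.59q = 8.89 + 1.04q → q* = 20.4557.
Consumer price on the demand curve at q*: 92.62 − 4.01×20.4557 = 10.5926.

P = £10.59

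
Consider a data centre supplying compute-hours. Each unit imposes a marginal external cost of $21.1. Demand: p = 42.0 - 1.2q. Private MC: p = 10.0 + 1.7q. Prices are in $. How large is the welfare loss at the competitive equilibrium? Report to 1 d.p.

Market equilibrium (private): 10.0 + 1.7q = 42.0 - 1.2q → q_m = 11.0345.
Social marginal cost = private MC + MEC = 31.1 + 1.7q.
Set SMC = demand: 31.1 + 1.7q = 42.0 - 1.2q → q* = 3.7586.
Height of the DWL triangle at q_m is SMC(q_m) − demand(q_m) = MEC(q_m) = 21.1000.
DWL = ½ × 7.2759 × 21.1000 = 76.7607.

DWL = $76.8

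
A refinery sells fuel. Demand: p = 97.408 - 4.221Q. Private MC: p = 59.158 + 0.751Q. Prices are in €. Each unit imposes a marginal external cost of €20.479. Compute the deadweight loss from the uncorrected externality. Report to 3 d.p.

Market equilibrium (private): 59.158 + 0.751Q = 97.408 - 4.221Q → Q_m = 7.6931.
Social marginal cost = private MC + MEC = 79.637 + 0.751Q.
Set SMC = demand: 79.637 + 0.751Q = 97.408 - 4.221Q → Q* = 3.5742.
The welfare-loss triangle has base |Q_m − Q*| and height MEC(Q_m) (the vertical gap between SMC and demand is zero at Q* and MEC at Q_m).
DWL = ½ × 4.1189 × 20.4790 = 42.1755.

DWL = €42.175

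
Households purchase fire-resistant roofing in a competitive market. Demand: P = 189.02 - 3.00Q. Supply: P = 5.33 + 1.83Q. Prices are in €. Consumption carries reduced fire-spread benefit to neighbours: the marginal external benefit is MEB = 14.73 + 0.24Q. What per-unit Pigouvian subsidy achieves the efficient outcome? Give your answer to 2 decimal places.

subsidy = €25.10 per unit

Social marginal benefit = demand + MEB = 203.75 - 2.76Q.
Set SMB = MC: 203.75 - 2.76Q = 5.33 + 1.83Q → Q* = 43.2288.
The Pigouvian subsidy equals MEB at Q*: 14.73 + 0.24×43.2288 = 25.1049.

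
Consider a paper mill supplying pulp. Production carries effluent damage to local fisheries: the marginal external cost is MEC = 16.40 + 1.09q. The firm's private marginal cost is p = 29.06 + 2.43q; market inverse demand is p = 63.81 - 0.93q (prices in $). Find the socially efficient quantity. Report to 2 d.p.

q* = 4.12

Social marginal cost = private MC + MEC = 45.46 + 3.52q.
Set SMC = demand: 45.46 + 3.52q = 63.81 - 0.93q → q* = 4.1236.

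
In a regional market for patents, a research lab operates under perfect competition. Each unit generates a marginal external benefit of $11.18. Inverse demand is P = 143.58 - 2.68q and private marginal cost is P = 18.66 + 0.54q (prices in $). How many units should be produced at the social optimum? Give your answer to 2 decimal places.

Social marginal cost = private MC − MEB = 7.48 + 0.54q.
Set SMC = demand: 7.48 + 0.54q = 143.58 - 2.68q → q* = 42.2671.

q* = 42.27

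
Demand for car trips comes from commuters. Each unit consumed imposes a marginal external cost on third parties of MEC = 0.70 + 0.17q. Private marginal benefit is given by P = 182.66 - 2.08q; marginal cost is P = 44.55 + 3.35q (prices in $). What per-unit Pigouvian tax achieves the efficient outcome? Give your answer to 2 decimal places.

Social marginal benefit = demand − MEC = 181.96 - 2.25q.
Set SMB = MC: 181.96 - 2.25q = 44.55 + 3.35q → q* = 24.5375.
The Pigouvian tax equals MEC at q*: 0.70 + 0.17×24.5375 = 4.8714.

tax = $4.87 per unit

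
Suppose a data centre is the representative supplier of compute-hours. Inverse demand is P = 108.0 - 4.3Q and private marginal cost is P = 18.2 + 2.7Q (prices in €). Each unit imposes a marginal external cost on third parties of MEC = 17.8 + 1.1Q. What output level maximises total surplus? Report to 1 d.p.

Social marginal cost = private MC + MEC = 36.0 + 3.8Q.
Set SMC = demand: 36.0 + 3.8Q = 108.0 - 4.3Q → Q* = 8.8889.

Q* = 8.9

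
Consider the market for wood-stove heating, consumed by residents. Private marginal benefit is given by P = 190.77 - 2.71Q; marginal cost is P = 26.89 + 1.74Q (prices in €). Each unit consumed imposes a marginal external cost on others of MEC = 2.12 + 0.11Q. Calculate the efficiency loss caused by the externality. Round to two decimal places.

DWL = €4.18

Market equilibrium (private): 26.89 + 1.74Q = 190.77 - 2.71Q → Q_m = 36.8270.
Social marginal benefit = demand − MEC = 188.65 - 2.82Q.
Set SMB = MC: 188.65 - 2.82Q = 26.89 + 1.74Q → Q* = 35.4737.
The welfare-loss triangle has base |Q_m − Q*| and height MEC(Q_m) (the vertical gap between SMB and MC is zero at Q* and MEC at Q_m).
DWL = ½ × 1.3533 × 6.1710 = 4.1756.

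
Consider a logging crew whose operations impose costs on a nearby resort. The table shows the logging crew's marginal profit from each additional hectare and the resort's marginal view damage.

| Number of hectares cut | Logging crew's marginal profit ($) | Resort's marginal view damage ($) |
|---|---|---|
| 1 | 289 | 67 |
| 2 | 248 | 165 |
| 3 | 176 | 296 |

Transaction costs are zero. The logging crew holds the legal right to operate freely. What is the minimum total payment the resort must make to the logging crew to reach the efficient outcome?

$176

Left alone the logging crew would choose level 3 (marginal profit stays positive).
Efficient level: k* = 2 (marginal profit ≥ marginal view damage through 2).
The resort must at least cover the logging crew's forgone profit from cutting 3→2: 176 = 176.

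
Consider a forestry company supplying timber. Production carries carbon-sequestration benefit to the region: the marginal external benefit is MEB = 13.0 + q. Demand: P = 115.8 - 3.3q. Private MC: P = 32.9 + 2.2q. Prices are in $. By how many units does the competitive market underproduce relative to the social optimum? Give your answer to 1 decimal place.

6.2 units

Market equilibrium (private): 32.9 + 2.2q = 115.8 - 3.3q → q_m = 15.0727.
Social marginal cost = private MC − MEB = 19.9 + 1.2q.
Set SMC = demand: 19.9 + 1.2q = 115.8 - 3.3q → q* = 21.3111.
Gap = |15.0727 − 21.3111| = 6.2384.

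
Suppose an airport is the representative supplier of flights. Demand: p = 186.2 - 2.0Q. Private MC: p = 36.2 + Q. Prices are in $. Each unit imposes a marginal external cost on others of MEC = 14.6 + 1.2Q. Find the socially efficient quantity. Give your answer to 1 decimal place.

Q* = 32.2

Social marginal cost = private MC + MEC = 50.8 + 2.2Q.
Set SMC = demand: 50.8 + 2.2Q = 186.2 - 2.0Q → Q* = 32.2381.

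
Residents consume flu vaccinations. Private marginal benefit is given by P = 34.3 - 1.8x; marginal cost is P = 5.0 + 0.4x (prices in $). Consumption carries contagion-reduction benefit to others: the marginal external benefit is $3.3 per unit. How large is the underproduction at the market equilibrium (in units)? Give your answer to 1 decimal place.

1.5 units

Market equilibrium (private): 5.0 + 0.4x = 34.3 - 1.8x → x_m = 13.3182.
Social marginal benefit = demand + MEB = 37.6 - 1.8x.
Set SMB = MC: 37.6 - 1.8x = 5.0 + 0.4x → x* = 14.8182.
Gap = |13.3182 − 14.8182| = 1.5000.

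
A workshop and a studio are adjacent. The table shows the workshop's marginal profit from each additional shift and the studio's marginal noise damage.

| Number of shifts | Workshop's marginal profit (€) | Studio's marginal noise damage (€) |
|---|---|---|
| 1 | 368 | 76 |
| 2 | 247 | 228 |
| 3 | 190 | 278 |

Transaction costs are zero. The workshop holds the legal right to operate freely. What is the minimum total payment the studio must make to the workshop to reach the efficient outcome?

€190

Left alone the workshop would choose level 3 (marginal profit stays positive).
Efficient level: k* = 2 (marginal profit ≥ marginal noise damage through 2).
The studio must at least cover the workshop's forgone profit from cutting 3→2: 190 = 190.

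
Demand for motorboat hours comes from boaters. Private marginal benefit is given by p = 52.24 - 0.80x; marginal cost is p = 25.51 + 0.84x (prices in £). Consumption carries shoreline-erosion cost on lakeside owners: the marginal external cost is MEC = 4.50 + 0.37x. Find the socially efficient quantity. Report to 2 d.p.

Social marginal benefit = demand − MEC = 47.74 - 1.17x.
Set SMB = MC: 47.74 - 1.17x = 25.51 + 0.84x → x* = 11.0597.

x* = 11.06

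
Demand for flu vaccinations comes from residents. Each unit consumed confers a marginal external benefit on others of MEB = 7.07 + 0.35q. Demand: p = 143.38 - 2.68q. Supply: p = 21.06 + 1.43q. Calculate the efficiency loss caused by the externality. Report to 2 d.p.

Market equilibrium (private): 21.06 + 1.43q = 143.38 - 2.68q → q_m = 29.7616.
Social marginal benefit = demand + MEB = 150.45 - 2.33q.
Set SMB = MC: 150.45 - 2.33q = 21.06 + 1.43q → q* = 34.4122.
Height of the DWL triangle at q_m is SMB(q_m) − MC(q_m) = MEB(q_m) = 17.4865.
DWL = ½ × 4.6506 × 17.4865 = 40.6614.

DWL = 40.66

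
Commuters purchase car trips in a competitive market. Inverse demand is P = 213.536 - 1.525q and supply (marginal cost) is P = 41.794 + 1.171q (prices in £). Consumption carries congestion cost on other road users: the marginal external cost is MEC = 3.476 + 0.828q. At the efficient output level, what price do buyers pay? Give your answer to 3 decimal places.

Social marginal benefit = demand − MEC = 210.060 - 2.353q.
Set SMB = MC: 210.060 - 2.353q = 41.794 + 1.171q → q* = 47.7486.
Consumer price on the demand curve at q*: 213.536 − 1.525×47.7486 = 140.7194.

P = £140.719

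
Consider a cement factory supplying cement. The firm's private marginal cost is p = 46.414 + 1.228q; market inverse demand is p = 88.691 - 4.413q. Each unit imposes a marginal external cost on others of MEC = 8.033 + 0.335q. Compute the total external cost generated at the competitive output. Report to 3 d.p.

69.612

Market equilibrium (private): 46.414 + 1.228q = 88.691 - 4.413q → q_m = 7.4946.
Total external cost = ∫₀^{q_m} (8.033 + 0.335q) dq = 8.033×7.4946 + ½×0.335×7.4946² = 69.6124.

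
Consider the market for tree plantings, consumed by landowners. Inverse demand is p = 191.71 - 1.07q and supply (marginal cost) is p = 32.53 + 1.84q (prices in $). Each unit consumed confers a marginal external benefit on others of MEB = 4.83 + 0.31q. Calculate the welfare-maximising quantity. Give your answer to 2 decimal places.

q* = 63.08

Social marginal benefit = demand + MEB = 196.54 - 0.76q.
Set SMB = MC: 196.54 - 0.76q = 32.53 + 1.84q → q* = 63.0808.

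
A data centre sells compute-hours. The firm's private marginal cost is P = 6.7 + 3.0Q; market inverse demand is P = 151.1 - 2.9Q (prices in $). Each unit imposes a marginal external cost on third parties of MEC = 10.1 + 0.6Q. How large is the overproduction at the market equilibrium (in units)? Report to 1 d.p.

Market equilibrium (private): 6.7 + 3.0Q = 151.1 - 2.9Q → Q_m = 24.4746.
Social marginal cost = private MC + MEC = 16.8 + 3.6Q.
Set SMC = demand: 16.8 + 3.6Q = 151.1 - 2.9Q → Q* = 20.6615.
Gap = |24.4746 − 20.6615| = 3.8131.

3.8 units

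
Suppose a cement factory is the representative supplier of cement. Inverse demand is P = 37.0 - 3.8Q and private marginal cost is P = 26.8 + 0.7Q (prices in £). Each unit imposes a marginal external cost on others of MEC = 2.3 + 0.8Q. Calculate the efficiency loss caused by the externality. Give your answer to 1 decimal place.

DWL = £1.6

Market equilibrium (private): 26.8 + 0.7Q = 37.0 - 3.8Q → Q_m = 2.2667.
Social marginal cost = private MC + MEC = 29.1 + 1.5Q.
Set SMC = demand: 29.1 + 1.5Q = 37.0 - 3.8Q → Q* = 1.4906.
Between Q* and Q_m the wedge SMC − demand runs linearly from 0 to MEC(Q_m), so the loss is a triangle.
DWL = ½ × 0.7761 × 4.1133 = 1.5962.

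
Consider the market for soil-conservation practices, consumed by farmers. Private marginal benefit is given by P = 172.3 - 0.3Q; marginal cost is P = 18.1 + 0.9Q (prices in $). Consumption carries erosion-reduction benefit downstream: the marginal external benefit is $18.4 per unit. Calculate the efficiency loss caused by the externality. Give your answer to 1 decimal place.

DWL = $141.1

Market equilibrium (private): 18.1 + 0.9Q = 172.3 - 0.3Q → Q_m = 128.5000.
Social marginal benefit = demand + MEB = 190.7 - 0.3Q.
Set SMB = MC: 190.7 - 0.3Q = 18.1 + 0.9Q → Q* = 143.8333.
The welfare-loss triangle has base |Q_m − Q*| and height MEB(Q_m) (the vertical gap between SMB and MC is zero at Q* and MEB at Q_m).
DWL = ½ × 15.3333 × 18.4000 = 141.0664.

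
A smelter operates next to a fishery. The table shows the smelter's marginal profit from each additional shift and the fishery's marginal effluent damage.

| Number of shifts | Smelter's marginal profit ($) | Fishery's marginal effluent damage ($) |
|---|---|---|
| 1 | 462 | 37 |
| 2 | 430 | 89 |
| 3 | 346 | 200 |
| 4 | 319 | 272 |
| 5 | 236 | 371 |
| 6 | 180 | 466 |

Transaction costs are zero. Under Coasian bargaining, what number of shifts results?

4

Bargaining reaches the level where marginal profit last exceeds marginal effluent damage.
That holds through level 4 (319 ≥ 272) but not at 5 (236 < 371).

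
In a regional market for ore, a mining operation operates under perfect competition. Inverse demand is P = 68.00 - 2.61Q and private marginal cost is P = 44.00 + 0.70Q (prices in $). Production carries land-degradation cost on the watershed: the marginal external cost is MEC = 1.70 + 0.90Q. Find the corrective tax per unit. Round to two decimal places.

Social marginal cost = private MC + MEC = 45.70 + 1.60Q.
Set SMC = demand: 45.70 + 1.60Q = 68.00 - 2.61Q → Q* = 5.2969.
The Pigouvian tax equals MEC at Q*: 1.70 + 0.90×5.2969 = 6.4672.

tax = $6.47 per unit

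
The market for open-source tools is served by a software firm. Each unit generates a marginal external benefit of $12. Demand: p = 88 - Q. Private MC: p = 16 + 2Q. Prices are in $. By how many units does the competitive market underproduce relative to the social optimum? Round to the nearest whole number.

4 units

Market equilibrium (private): 16 + 2Q = 88 - Q → Q_m = 24.0000.
Social marginal cost = private MC − MEB = 4 + 2Q.
Set SMC = demand: 4 + 2Q = 88 - Q → Q* = 28.0000.
Gap = |24.0000 − 28.0000| = 4.0000.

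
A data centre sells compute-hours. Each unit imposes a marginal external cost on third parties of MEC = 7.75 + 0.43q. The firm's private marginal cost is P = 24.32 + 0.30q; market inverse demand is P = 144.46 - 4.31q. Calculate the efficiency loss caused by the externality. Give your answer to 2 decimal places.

Market equilibrium (private): 24.32 + 0.30q = 144.46 - 4.31q → q_m = 26.0607.
Social marginal cost = private MC + MEC = 32.07 + 0.73q.
Set SMC = demand: 32.07 + 0.73q = 144.46 - 4.31q → q* = 22.2996.
The welfare-loss triangle has base |q_m − q*| and height MEC(q_m) (the vertical gap between SMC and demand is zero at q* and MEC at q_m).
DWL = ½ × 3.7611 × 18.9561 = 35.6479.

DWL = 35.65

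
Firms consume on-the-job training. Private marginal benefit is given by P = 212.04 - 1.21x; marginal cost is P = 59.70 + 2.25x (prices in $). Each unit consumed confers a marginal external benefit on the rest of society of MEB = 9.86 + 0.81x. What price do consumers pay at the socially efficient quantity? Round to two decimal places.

P = $137.98

Social marginal benefit = demand + MEB = 221.90 - 0.40x.
Set SMB = MC: 221.90 - 0.40x = 59.70 + 2.25x → x* = 61.2075.
Consumer price on the demand curve at x*: 212.04 − 1.21×61.2075 = 137.9789.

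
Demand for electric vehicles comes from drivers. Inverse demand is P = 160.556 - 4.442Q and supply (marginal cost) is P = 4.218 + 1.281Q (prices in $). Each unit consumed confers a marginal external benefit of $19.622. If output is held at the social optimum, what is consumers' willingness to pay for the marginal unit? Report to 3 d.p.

Social marginal benefit = demand + MEB = 180.178 - 4.442Q.
Set SMB = MC: 180.178 - 4.442Q = 4.218 + 1.281Q → Q* = 30.7461.
Consumer price on the demand curve at Q*: 160.556 − 4.442×30.7461 = 23.9818.

P = $23.982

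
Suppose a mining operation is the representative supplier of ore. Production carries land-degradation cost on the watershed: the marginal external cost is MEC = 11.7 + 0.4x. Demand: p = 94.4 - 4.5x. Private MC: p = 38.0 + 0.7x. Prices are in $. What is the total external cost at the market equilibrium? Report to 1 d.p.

Market equilibrium (private): 38.0 + 0.7x = 94.4 - 4.5x → x_m = 10.8462.
Total external cost = ∫₀^{x_m} (11.7 + 0.4x) dx = 11.7×10.8462 + ½×0.4×10.8462² = 150.4286.

$150.4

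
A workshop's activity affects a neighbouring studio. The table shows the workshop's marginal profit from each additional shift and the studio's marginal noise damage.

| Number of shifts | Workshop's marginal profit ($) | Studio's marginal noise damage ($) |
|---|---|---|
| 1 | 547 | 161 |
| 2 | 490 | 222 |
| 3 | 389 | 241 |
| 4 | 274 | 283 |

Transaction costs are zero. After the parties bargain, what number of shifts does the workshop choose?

3

Bargaining reaches the level where marginal profit last exceeds marginal noise damage.
That holds through level 3 (389 ≥ 241) but not at 4 (274 < 283).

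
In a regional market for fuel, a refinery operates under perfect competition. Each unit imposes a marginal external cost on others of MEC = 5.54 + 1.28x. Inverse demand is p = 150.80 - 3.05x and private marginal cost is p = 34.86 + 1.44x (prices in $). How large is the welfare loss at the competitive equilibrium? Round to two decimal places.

Market equilibrium (private): 34.86 + 1.44x = 150.80 - 3.05x → x_m = 25.8218.
Social marginal cost = private MC + MEC = 40.40 + 2.72x.
Set SMC = demand: 40.40 + 2.72x = 150.80 - 3.05x → x* = 19.1334.
Between x* and x_m the wedge SMC − demand runs linearly from 0 to MEC(x_m), so the loss is a triangle.
DWL = ½ × 6.6884 × 38.5919 = 129.0590.

DWL = $129.06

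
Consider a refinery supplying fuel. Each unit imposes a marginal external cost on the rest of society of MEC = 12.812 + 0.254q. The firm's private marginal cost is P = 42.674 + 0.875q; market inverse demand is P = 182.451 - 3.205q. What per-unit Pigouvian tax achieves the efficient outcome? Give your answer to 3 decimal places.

Social marginal cost = private MC + MEC = 55.486 + 1.129q.
Set SMC = demand: 55.486 + 1.129q = 182.451 - 3.205q → q* = 29.2951.
The Pigouvian tax equals MEC at q*: 12.812 + 0.254×29.2951 = 20.2530.

tax = 20.253 per unit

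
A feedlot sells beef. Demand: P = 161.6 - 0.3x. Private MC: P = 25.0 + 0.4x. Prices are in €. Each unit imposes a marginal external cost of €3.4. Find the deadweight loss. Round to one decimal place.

Market equilibrium (private): 25.0 + 0.4x = 161.6 - 0.3x → x_m = 195.1429.
Social marginal cost = private MC + MEC = 28.4 + 0.4x.
Set SMC = demand: 28.4 + 0.4x = 161.6 - 0.3x → x* = 190.2857.
Between x* and x_m the wedge SMC − demand runs linearly from 0 to MEC(x_m), so the loss is a triangle.
DWL = ½ × 4.8572 × 3.4000 = 8.2572.

DWL = €8.3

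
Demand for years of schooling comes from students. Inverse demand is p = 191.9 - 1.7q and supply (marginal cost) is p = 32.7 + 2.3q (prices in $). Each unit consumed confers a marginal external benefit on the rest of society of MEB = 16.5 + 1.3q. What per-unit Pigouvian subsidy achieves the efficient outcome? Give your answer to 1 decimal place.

Social marginal benefit = demand + MEB = 208.4 - 0.4q.
Set SMB = MC: 208.4 - 0.4q = 32.7 + 2.3q → q* = 65.0741.
The Pigouvian subsidy equals MEB at q*: 16.5 + 1.3×65.0741 = 101.0963.

subsidy = $101.1 per unit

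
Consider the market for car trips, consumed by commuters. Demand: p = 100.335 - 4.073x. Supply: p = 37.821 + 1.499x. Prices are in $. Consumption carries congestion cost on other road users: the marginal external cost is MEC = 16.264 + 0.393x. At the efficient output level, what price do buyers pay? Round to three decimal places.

P = $68.755

Social marginal benefit = demand − MEC = 84.071 - 4.466x.
Set SMB = MC: 84.071 - 4.466x = 37.821 + 1.499x → x* = 7.7536.
Consumer price on the demand curve at x*: 100.335 − 4.073×7.7536 = 68.7546.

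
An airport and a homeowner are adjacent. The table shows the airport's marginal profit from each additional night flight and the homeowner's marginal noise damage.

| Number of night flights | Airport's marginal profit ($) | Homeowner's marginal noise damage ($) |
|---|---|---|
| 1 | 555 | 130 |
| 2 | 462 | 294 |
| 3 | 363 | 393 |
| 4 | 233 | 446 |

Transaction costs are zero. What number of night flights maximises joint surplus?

Bargaining reaches the level where marginal profit last exceeds marginal noise damage.
That holds through level 2 (462 ≥ 294) but not at 3 (363 < 393).

2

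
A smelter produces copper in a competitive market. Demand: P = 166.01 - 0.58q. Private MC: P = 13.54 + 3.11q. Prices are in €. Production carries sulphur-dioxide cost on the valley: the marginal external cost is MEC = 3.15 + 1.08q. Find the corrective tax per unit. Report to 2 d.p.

Social marginal cost = private MC + MEC = 16.69 + 4.19q.
Set SMC = demand: 16.69 + 4.19q = 166.01 - 0.58q → q* = 31.3040.
The Pigouvian tax equals MEC at q*: 3.15 + 1.08×31.3040 = 36.9583.

tax = €36.96 per unit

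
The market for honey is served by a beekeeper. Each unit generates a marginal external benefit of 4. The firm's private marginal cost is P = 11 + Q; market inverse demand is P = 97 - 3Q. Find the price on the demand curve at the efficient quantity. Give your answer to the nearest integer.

Social marginal cost = private MC − MEB = 7 + Q.
Set SMC = demand: 7 + Q = 97 - 3Q → Q* = 22.5000.
Consumer price on the demand curve at Q*: 97 − 3×22.5000 = 29.5000.

P = 30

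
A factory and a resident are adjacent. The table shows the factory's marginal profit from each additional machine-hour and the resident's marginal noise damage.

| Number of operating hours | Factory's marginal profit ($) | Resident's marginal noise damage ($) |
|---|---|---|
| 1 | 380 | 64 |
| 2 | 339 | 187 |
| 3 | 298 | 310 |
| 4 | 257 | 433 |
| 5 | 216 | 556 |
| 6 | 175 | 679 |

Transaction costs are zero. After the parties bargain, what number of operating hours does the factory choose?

Bargaining reaches the level where marginal profit last exceeds marginal noise damage.
That holds through level 2 (339 ≥ 187) but not at 3 (298 < 310).

2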